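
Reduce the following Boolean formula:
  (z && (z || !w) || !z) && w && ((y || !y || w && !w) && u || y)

w && (u || y)

(z && (z || !w) || !z) && w && ((y || !y || w && !w) && u || y)
= (z || !z) && w && ((y || !y || w && !w) && u || y)   (absorption)
= (z || !z) && w && ((y || !y) && u || y)   (complement / identity)
= (z || !z) && w && (u || y)   (complement / identity)
= w && (u || y)   (complement / identity)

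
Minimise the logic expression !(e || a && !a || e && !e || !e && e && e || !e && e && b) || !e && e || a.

!e || a

!(e || a && !a || e && !e || !e && e && e || !e && e && b) || !e && e || a
= !(e || a && !a || e && !e || !e && e && e || !e && e && b) || a   (complement / identity)
= !(e || e && !e || !e && e && e || !e && e && b) || a   (complement / identity)
= !(e || !e && e && e || !e && e && b) || a   (complement / identity)
= !(e || !e && e || !e && e && b) || a   (idempotence)
= !(e || !e && e) || a   (absorption)
= !e || a   (complement / identity)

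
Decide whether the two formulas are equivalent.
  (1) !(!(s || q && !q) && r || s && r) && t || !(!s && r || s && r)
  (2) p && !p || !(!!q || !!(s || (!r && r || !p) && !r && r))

No

E1: !(!(s || q && !q) && r || s && r) && t || !(!s && r || s && r)
    = !(!s && r || s && r) && t || !(!s && r || s && r)   [complement / identity]
    = !(!s && r || s && r)   [absorption]
    = !r   [distribution]
E2: p && !p || !(!!q || !!(s || (!r && r || !p) && !r && r))
    = p && !p || !(!!q || !!(s || !r && r))   [absorption]
    = !(!!q || !!(s || !r && r))   [complement / identity]
    = !(!!q || !!s)   [complement / identity]
    = !q && !s   [De Morgan]
These differ: at p=0, q=1, r=0, s=1, t=0, E1 = 1 but E2 = 0.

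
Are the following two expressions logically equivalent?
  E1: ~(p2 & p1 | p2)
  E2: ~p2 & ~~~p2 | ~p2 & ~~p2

Yes

E1: ~(p2 & p1 | p2)
    = ~p2   [absorption]
E2: ~p2 & ~~~p2 | ~p2 & ~~p2
    = ~p2 & ~p2 | ~p2 & ~~p2   [double negation]
    = ~p2 & ~p2 | ~p2 & p2   [double negation]
    = ~p2   [distribution]
Both reduce to ~p2, so they are equivalent.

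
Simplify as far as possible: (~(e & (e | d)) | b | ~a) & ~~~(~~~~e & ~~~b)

(~(e & (e | d)) | b | ~a) & ~~~(~~~~e & ~~~b)
= (~(e & (e | d)) | b | ~a) & ~~(~~~e | ~~b)
= (~(e & (e | d)) | b | ~a) & ~(~~e & ~b)
= (~e | b | ~a) & ~(~~e & ~b)
= (~e | b | ~a) & (~e | b)
= ~e | b

~e | b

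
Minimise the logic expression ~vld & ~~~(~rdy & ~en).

~vld & (rdy | en)

~vld & ~~~(~rdy & ~en)
= ~vld & ~(~rdy & ~en)   [double negation]
= ~vld & (rdy | en)   [De Morgan]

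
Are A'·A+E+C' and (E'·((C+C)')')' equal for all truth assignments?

Yes

E1: A'·A+E+C'
    = E+C'   [complement / identity]
E2: (E'·((C+C)')')'
    = (E'·(C')')'   [idempotence]
    = E+C'   [De Morgan]
Both reduce to E+C', so they are equivalent.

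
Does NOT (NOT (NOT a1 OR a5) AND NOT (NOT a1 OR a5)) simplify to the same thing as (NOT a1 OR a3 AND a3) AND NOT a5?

No

E1: NOT (NOT (NOT a1 OR a5) AND NOT (NOT a1 OR a5))
    = NOT NOT (NOT a1 OR a5)   [idempotence]
    = NOT a1 OR a5   [double negation]
E2: (NOT a1 OR a3 AND a3) AND NOT a5
    = (NOT a1 OR a3) AND NOT a5   [idempotence]
These differ: at a1=1, a3=0, a5=1, E1 = 1 but E2 = 0.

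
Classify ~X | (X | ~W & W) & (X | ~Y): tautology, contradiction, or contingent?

~X | (X | ~W & W) & (X | ~Y)
= ~X | X & (X | ~Y)   — complement / identity
= ~X | X   — absorption
= 1   — complement

tautology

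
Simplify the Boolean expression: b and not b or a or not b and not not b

a

b and not b or a or not b and not not b
= a or not b and not not b   (complement / identity)
= a or not b and b   (double negation)
= a   (complement / identity)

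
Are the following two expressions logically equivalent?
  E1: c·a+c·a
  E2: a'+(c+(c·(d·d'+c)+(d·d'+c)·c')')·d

No

E1: c·a+c·a
    = c·a
E2: a'+(c+(c·(d·d'+c)+(d·d'+c)·c')')·d
    = a'+(c+(d·d'+c)')·d
    = a'+(c+c')·d
    = a'+d
These differ: at a=0, c=1, d=0, E1 = 0 but E2 = 1.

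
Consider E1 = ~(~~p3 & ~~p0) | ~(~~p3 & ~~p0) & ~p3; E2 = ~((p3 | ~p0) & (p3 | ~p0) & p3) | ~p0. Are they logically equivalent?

Yes

E1: ~(~~p3 & ~~p0) | ~(~~p3 & ~~p0) & ~p3
    = ~(~~p3 & ~~p0)   [absorption]
    = ~p3 | ~p0   [De Morgan]
E2: ~((p3 | ~p0) & (p3 | ~p0) & p3) | ~p0
    = ~((p3 | ~p0) & p3) | ~p0   [absorption]
    = ~p3 | ~p0   [absorption]
Both reduce to ~p3 | ~p0, so they are equivalent.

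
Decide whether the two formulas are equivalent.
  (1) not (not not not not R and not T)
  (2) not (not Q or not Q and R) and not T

E1: not (not not not not R and not T)
    = not not not R or T   (De Morgan)
    = not R or T   (double negation)
E2: not (not Q or not Q and R) and not T
    = not not Q and not T   (absorption)
    = Q and not T   (double negation)
These differ: at Q=0, R=0, T=1, E1 = 1 but E2 = 0.

No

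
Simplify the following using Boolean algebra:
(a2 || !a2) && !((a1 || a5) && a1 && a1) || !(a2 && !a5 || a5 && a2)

(a2 || !a2) && !((a1 || a5) && a1 && a1) || !(a2 && !a5 || a5 && a2)
= (a2 || !a2) && !((a1 || a5) && a1 && a1) || !a2   [distribution]
= (a2 || !a2) && !(a1 && a1) || !a2   [absorption]
= (a2 || !a2) && !a1 || !a2   [idempotence]
= !a1 || !a2   [complement / identity]

!a1 || !a2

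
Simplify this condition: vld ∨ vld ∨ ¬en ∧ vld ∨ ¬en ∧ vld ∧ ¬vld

vld ∨ vld ∨ ¬en ∧ vld ∨ ¬en ∧ vld ∧ ¬vld
= vld ∨ vld ∨ (vld ∨ vld ∧ ¬vld) ∧ ¬en   (distribution)
= vld ∨ vld ∨ vld ∧ ¬en   (complement / identity)
= vld ∨ vld   (absorption)
= vld   (idempotence)

vld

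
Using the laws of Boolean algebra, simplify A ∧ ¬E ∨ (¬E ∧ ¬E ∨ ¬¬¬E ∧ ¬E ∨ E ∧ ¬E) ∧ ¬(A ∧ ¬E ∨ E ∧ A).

A ∧ ¬E ∨ (¬E ∧ ¬E ∨ ¬¬¬E ∧ ¬E ∨ E ∧ ¬E) ∧ ¬(A ∧ ¬E ∨ E ∧ A)
= A ∧ ¬E ∨ (¬E ∧ ¬E ∨ ¬E ∧ ¬E ∨ E ∧ ¬E) ∧ ¬(A ∧ ¬E ∨ E ∧ A)   [double negation]
= A ∧ ¬E ∨ (¬E ∧ ¬E ∨ E ∧ ¬E) ∧ ¬(A ∧ ¬E ∨ E ∧ A)   [idempotence]
= A ∧ ¬E ∨ ¬E ∧ ¬(A ∧ ¬E ∨ E ∧ A)   [distribution]
= A ∧ ¬E ∨ ¬E ∧ ¬A   [distribution]
= ¬E   [distribution]

¬E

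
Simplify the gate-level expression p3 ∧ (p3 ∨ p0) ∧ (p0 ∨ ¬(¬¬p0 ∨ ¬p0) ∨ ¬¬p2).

p3 ∧ (p3 ∨ p0) ∧ (p0 ∨ ¬(¬¬p0 ∨ ¬p0) ∨ ¬¬p2)
= p3 ∧ (p3 ∨ p0) ∧ (p0 ∨ ¬p0 ∧ p0 ∨ ¬¬p2)   (De Morgan)
= p3 ∧ (p0 ∨ ¬p0 ∧ p0 ∨ ¬¬p2)   (absorption)
= p3 ∧ (p0 ∨ ¬¬p2)   (complement / identity)
= p3 ∧ (p0 ∨ p2)   (double negation)

p3 ∧ (p0 ∨ p2)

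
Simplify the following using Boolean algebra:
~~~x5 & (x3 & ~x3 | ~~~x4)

~x5 & ~x4

~~~x5 & (x3 & ~x3 | ~~~x4)
= ~x5 & (x3 & ~x3 | ~~~x4)   — double negation
= ~x5 & ~~~x4   — complement / identity
= ~x5 & ~x4   — double negation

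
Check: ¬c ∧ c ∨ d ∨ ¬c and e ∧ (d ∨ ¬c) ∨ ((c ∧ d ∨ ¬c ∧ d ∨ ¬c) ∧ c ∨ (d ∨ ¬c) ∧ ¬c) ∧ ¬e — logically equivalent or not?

E1: ¬c ∧ c ∨ d ∨ ¬c
    = d ∨ ¬c   (complement / identity)
E2: e ∧ (d ∨ ¬c) ∨ ((c ∧ d ∨ ¬c ∧ d ∨ ¬c) ∧ c ∨ (d ∨ ¬c) ∧ ¬c) ∧ ¬e
    = e ∧ (d ∨ ¬c) ∨ ((d ∨ ¬c) ∧ c ∨ (d ∨ ¬c) ∧ ¬c) ∧ ¬e   (distribution)
    = e ∧ (d ∨ ¬c) ∨ (d ∨ ¬c) ∧ ¬e   (distribution)
    = d ∨ ¬c   (distribution)
Both reduce to d ∨ ¬c, so they are equivalent.

Yes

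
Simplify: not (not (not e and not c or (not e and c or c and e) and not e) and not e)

True

not (not (not e and not c or (not e and c or c and e) and not e) and not e)
= not (not (not e and not c or c and not e) and not e)   [distribution]
= not e and not c or c and not e or e   [De Morgan]
= not e or e   [distribution]
= True   [complement]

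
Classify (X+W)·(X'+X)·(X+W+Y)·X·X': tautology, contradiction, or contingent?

(X+W)·(X'+X)·(X+W+Y)·X·X'
= (X+W)·(X+W+Y)·X·X'   [complement / identity]
= (X+W)·X·X'   [absorption]
= X·X'   [absorption]
= 0   [complement]

contradiction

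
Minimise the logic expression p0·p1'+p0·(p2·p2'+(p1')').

p0·p1'+p0·(p2·p2'+(p1')')
= p0·p1'+p0·(p1')'   — complement / identity
= p0·p1'+p0·p1   — double negation
= p0   — distribution

p0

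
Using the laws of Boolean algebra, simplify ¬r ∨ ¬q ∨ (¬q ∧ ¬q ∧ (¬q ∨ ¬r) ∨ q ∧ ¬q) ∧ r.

¬r ∨ ¬q

¬r ∨ ¬q ∨ (¬q ∧ ¬q ∧ (¬q ∨ ¬r) ∨ q ∧ ¬q) ∧ r
= ¬r ∨ ¬q ∨ (¬q ∧ ¬q ∨ q ∧ ¬q) ∧ r   (absorption)
= ¬r ∨ ¬q ∨ ¬q ∧ r   (distribution)
= ¬r ∨ ¬q   (absorption)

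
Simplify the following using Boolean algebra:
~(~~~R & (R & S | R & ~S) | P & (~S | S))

~(~~~R & (R & S | R & ~S) | P & (~S | S))
= ~(~~~R & R | P & (~S | S))   — distribution
= ~(~~~R & R | P)   — complement / identity
= ~(~R & R | P)   — double negation
= ~P   — complement / identity

~P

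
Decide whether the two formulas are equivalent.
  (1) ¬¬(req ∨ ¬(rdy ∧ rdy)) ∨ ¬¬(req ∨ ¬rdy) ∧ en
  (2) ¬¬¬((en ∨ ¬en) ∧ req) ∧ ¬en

No

E1: ¬¬(req ∨ ¬(rdy ∧ rdy)) ∨ ¬¬(req ∨ ¬rdy) ∧ en
    = ¬¬(req ∨ ¬rdy) ∨ ¬¬(req ∨ ¬rdy) ∧ en   — idempotence
    = ¬¬(req ∨ ¬rdy)   — absorption
    = req ∨ ¬rdy   — double negation
E2: ¬¬¬((en ∨ ¬en) ∧ req) ∧ ¬en
    = ¬((en ∨ ¬en) ∧ req) ∧ ¬en   — double negation
    = ¬req ∧ ¬en   — complement / identity
These differ: at en=1, rdy=0, req=1, E1 = 1 but E2 = 0.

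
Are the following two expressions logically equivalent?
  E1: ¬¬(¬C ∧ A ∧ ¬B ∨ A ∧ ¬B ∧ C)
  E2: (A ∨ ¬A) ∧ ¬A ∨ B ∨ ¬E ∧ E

E1: ¬¬(¬C ∧ A ∧ ¬B ∨ A ∧ ¬B ∧ C)
    = ¬¬(A ∧ ¬B)   [distribution]
    = A ∧ ¬B   [double negation]
E2: (A ∨ ¬A) ∧ ¬A ∨ B ∨ ¬E ∧ E
    = ¬A ∨ B ∨ ¬E ∧ E   [complement / identity]
    = ¬A ∨ B   [complement / identity]
These differ: at A=0, B=1, C=0, E=0, E1 = 0 but E2 = 1.

No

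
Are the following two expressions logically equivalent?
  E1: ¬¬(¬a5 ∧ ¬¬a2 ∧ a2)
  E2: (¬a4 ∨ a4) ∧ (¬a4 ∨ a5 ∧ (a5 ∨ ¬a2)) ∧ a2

E1: ¬¬(¬a5 ∧ ¬¬a2 ∧ a2)
    = ¬¬(¬a5 ∧ a2 ∧ a2)   (double negation)
    = ¬a5 ∧ a2 ∧ a2   (double negation)
    = ¬a5 ∧ a2   (idempotence)
E2: (¬a4 ∨ a4) ∧ (¬a4 ∨ a5 ∧ (a5 ∨ ¬a2)) ∧ a2
    = (¬a4 ∨ a5 ∧ (a5 ∨ ¬a2)) ∧ a2   (complement / identity)
    = (¬a4 ∨ a5) ∧ a2   (absorption)
These differ: at a2=1, a4=0, a5=1, E1 = 0 but E2 = 1.

No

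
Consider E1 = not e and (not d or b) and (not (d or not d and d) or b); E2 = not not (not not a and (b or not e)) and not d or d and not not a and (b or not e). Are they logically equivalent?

E1: not e and (not d or b) and (not (d or not d and d) or b)
    = not e and (not d or b) and (not d or b)   (complement / identity)
    = not e and (not d or b)   (idempotence)
E2: not not (not not a and (b or not e)) and not d or d and not not a and (b or not e)
    = not not a and (b or not e) and not d or d and not not a and (b or not e)   (double negation)
    = not not a and (b or not e)   (distribution)
    = a and (b or not e)   (double negation)
These differ: at a=0, b=1, d=0, e=0, E1 = 1 but E2 = 0.

No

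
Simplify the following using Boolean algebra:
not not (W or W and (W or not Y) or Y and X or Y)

W or Y

not not (W or W and (W or not Y) or Y and X or Y)
= not not (W or W or Y and X or Y)
= not not (W or Y and X or Y)
= not not (W or Y)
= W or Y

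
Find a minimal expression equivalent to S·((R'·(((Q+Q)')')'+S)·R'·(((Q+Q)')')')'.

S·((R'·(((Q+Q)')')'+S)·R'·(((Q+Q)')')')'
= S·(R'·(((Q+Q)')')')'   (absorption)
= S·(R'·((Q')')')'   (idempotence)
= S·(R+(Q')')   (De Morgan)
= S·(R+Q)   (double negation)

S·(R+Q)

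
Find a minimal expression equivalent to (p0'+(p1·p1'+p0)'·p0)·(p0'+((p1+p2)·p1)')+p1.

(p0'+(p1·p1'+p0)'·p0)·(p0'+((p1+p2)·p1)')+p1
= (p0'+p0'·p0)·(p0'+((p1+p2)·p1)')+p1
= p0'·(p0'+((p1+p2)·p1)')+p1
= p0'·(p0'+p1')+p1
= p0'+p1

p0'+p1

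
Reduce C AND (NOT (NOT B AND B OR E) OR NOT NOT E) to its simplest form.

C

C AND (NOT (NOT B AND B OR E) OR NOT NOT E)
= C AND (NOT E OR NOT NOT E)
= C AND (NOT E OR E)
= C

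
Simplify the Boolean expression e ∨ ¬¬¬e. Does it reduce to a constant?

e ∨ ¬¬¬e
= e ∨ ¬e   — double negation
= True   — complement

True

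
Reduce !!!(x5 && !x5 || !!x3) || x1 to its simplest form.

!x3 || x1

!!!(x5 && !x5 || !!x3) || x1
= !!!!!x3 || x1   [complement / identity]
= !!!x3 || x1   [double negation]
= !x3 || x1   [double negation]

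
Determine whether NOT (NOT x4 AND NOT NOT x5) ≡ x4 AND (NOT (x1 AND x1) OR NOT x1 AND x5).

No

E1: NOT (NOT x4 AND NOT NOT x5)
    = x4 OR NOT x5   (De Morgan)
E2: x4 AND (NOT (x1 AND x1) OR NOT x1 AND x5)
    = x4 AND (NOT x1 OR NOT x1 AND x5)   (idempotence)
    = x4 AND NOT x1   (absorption)
These differ: at x1=1, x4=0, x5=0, E1 = 1 but E2 = 0.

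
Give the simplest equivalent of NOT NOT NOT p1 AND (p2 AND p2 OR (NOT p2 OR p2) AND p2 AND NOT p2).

NOT p1 AND p2

NOT NOT NOT p1 AND (p2 AND p2 OR (NOT p2 OR p2) AND p2 AND NOT p2)
= NOT NOT NOT p1 AND (p2 AND p2 OR p2 AND NOT p2)
= NOT NOT NOT p1 AND p2
= NOT p1 AND p2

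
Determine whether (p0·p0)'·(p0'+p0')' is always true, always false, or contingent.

always false

(p0·p0)'·(p0'+p0')'
= (p0·p0)'·p0·p0   (De Morgan)
= p0'·p0·p0   (idempotence)
= p0'·p0   (idempotence)
= 0   (complement)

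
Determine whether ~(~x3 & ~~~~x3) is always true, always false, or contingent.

~(~x3 & ~~~~x3)
= ~(~x3 & ~~x3)
= x3 | ~x3
= 1

always true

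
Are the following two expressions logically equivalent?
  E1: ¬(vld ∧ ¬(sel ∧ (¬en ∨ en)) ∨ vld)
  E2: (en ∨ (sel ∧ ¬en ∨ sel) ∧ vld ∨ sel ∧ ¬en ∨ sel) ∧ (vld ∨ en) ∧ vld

No

E1: ¬(vld ∧ ¬(sel ∧ (¬en ∨ en)) ∨ vld)
    = ¬(vld ∧ ¬sel ∨ vld)   (complement / identity)
    = ¬vld   (absorption)
E2: (en ∨ (sel ∧ ¬en ∨ sel) ∧ vld ∨ sel ∧ ¬en ∨ sel) ∧ (vld ∨ en) ∧ vld
    = (en ∨ (sel ∧ ¬en ∨ sel) ∧ vld ∨ sel ∧ ¬en ∨ sel) ∧ vld   (absorption)
    = (en ∨ sel ∧ ¬en ∨ sel) ∧ vld   (absorption)
    = (en ∨ sel) ∧ vld   (absorption)
These differ: at en=1, sel=1, vld=0, E1 = 1 but E2 = 0.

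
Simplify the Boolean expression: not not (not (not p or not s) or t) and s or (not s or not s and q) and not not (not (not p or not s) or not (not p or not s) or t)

p and s or t

not not (not (not p or not s) or t) and s or (not s or not s and q) and not not (not (not p or not s) or not (not p or not s) or t)
= not not (not (not p or not s) or t) and s or not s and not not (not (not p or not s) or not (not p or not s) or t)
= not not (not (not p or not s) or t) and s or not s and not not (not (not p or not s) or t)
= not not (not (not p or not s) or t)
= not (not p or not s) or t
= p and s or t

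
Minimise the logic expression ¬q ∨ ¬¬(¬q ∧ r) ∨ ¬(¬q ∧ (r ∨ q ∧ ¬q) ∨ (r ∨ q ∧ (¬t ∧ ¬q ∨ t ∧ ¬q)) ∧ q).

¬q ∨ ¬¬(¬q ∧ r) ∨ ¬(¬q ∧ (r ∨ q ∧ ¬q) ∨ (r ∨ q ∧ (¬t ∧ ¬q ∨ t ∧ ¬q)) ∧ q)
= ¬q ∨ ¬¬(¬q ∧ r) ∨ ¬(¬q ∧ (r ∨ q ∧ ¬q) ∨ (r ∨ q ∧ ¬q) ∧ q)   — distribution
= ¬q ∨ ¬¬(¬q ∧ r) ∨ ¬(r ∨ q ∧ ¬q)   — distribution
= ¬q ∨ ¬q ∧ r ∨ ¬(r ∨ q ∧ ¬q)   — double negation
= ¬q ∨ ¬(r ∨ q ∧ ¬q)   — absorption
= ¬q ∨ ¬r   — complement / identity

¬q ∨ ¬r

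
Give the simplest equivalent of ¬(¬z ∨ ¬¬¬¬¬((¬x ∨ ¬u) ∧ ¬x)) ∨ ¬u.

z ∧ ¬x ∨ ¬u

¬(¬z ∨ ¬¬¬¬¬((¬x ∨ ¬u) ∧ ¬x)) ∨ ¬u
= ¬(¬z ∨ ¬¬¬¬¬¬x) ∨ ¬u
= ¬(¬z ∨ ¬¬¬¬x) ∨ ¬u
= ¬(¬z ∨ ¬¬x) ∨ ¬u
= z ∧ ¬x ∨ ¬u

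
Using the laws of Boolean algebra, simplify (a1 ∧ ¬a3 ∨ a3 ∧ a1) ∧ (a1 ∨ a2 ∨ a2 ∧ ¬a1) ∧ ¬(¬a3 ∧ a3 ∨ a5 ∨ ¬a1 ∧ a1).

a1 ∧ ¬a5

(a1 ∧ ¬a3 ∨ a3 ∧ a1) ∧ (a1 ∨ a2 ∨ a2 ∧ ¬a1) ∧ ¬(¬a3 ∧ a3 ∨ a5 ∨ ¬a1 ∧ a1)
= (a1 ∧ ¬a3 ∨ a3 ∧ a1) ∧ (a1 ∨ a2) ∧ ¬(¬a3 ∧ a3 ∨ a5 ∨ ¬a1 ∧ a1)
= (a1 ∧ ¬a3 ∨ a3 ∧ a1) ∧ (a1 ∨ a2) ∧ ¬(a5 ∨ ¬a1 ∧ a1)
= (a1 ∧ ¬a3 ∨ a3 ∧ a1) ∧ (a1 ∨ a2) ∧ ¬a5
= a1 ∧ (a1 ∨ a2) ∧ ¬a5
= a1 ∧ ¬a5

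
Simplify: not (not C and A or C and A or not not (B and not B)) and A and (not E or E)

not (not C and A or C and A or not not (B and not B)) and A and (not E or E)
= not (A or not not (B and not B)) and A and (not E or E)
= not (A or B and not B) and A and (not E or E)
= not (A or B and not B) and A
= not A and A
= False

False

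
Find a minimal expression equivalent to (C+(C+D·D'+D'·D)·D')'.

C'

(C+(C+D·D'+D'·D)·D')'
= (C+(C+D·D')·D')'   (complement / identity)
= (C+C·D')'   (complement / identity)
= C'   (absorption)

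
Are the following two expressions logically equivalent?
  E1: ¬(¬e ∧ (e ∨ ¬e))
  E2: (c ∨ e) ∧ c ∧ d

E1: ¬(¬e ∧ (e ∨ ¬e))
    = ¬¬e   — complement / identity
    = e   — double negation
E2: (c ∨ e) ∧ c ∧ d
    = c ∧ d   — absorption
These differ: at c=0, d=0, e=1, E1 = 1 but E2 = 0.

No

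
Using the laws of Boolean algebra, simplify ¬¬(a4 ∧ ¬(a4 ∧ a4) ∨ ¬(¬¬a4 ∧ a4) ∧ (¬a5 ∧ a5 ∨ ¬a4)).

¬a4

¬¬(a4 ∧ ¬(a4 ∧ a4) ∨ ¬(¬¬a4 ∧ a4) ∧ (¬a5 ∧ a5 ∨ ¬a4))
= ¬¬(a4 ∧ ¬(a4 ∧ a4) ∨ ¬(¬¬a4 ∧ a4) ∧ ¬a4)   (complement / identity)
= ¬¬(a4 ∧ ¬(a4 ∧ a4) ∨ ¬(a4 ∧ a4) ∧ ¬a4)   (double negation)
= ¬¬¬(a4 ∧ a4)   (distribution)
= ¬(a4 ∧ a4)   (double negation)
= ¬a4   (idempotence)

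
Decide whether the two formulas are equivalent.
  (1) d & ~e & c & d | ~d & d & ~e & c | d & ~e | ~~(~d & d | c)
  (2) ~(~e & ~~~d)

No

E1: d & ~e & c & d | ~d & d & ~e & c | d & ~e | ~~(~d & d | c)
    = d & ~e & c | d & ~e | ~~(~d & d | c)   (distribution)
    = d & ~e & c | d & ~e | ~d & d | c   (double negation)
    = d & ~e & c | d & ~e | c   (complement / identity)
    = d & ~e | c   (absorption)
E2: ~(~e & ~~~d)
    = e | ~~d   (De Morgan)
    = e | d   (double negation)
These differ: at c=0, d=0, e=1, E1 = 0 but E2 = 1.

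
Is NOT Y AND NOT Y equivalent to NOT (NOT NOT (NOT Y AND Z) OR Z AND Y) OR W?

No

E1: NOT Y AND NOT Y
    = NOT Y
E2: NOT (NOT NOT (NOT Y AND Z) OR Z AND Y) OR W
    = NOT (NOT Y AND Z OR Z AND Y) OR W
    = NOT Z OR W
These differ: at W=1, Y=1, Z=0, E1 = 0 but E2 = 1.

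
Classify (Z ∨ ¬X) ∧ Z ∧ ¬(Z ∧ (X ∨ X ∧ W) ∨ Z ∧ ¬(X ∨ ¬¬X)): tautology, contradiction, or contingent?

contradiction

(Z ∨ ¬X) ∧ Z ∧ ¬(Z ∧ (X ∨ X ∧ W) ∨ Z ∧ ¬(X ∨ ¬¬X))
= (Z ∨ ¬X) ∧ Z ∧ ¬(Z ∧ (X ∨ X ∧ W) ∨ Z ∧ ¬(X ∨ X))   [double negation]
= (Z ∨ ¬X) ∧ Z ∧ ¬(Z ∧ X ∨ Z ∧ ¬(X ∨ X))   [absorption]
= (Z ∨ ¬X) ∧ Z ∧ ¬(Z ∧ X ∨ Z ∧ ¬X)   [idempotence]
= (Z ∨ ¬X) ∧ Z ∧ ¬Z   [distribution]
= Z ∧ ¬Z   [absorption]
= False   [complement]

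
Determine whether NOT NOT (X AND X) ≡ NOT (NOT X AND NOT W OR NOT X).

Yes

E1: NOT NOT (X AND X)
    = NOT NOT X   — idempotence
    = X   — double negation
E2: NOT (NOT X AND NOT W OR NOT X)
    = NOT NOT X   — absorption
    = X   — double negation
Both reduce to X, so they are equivalent.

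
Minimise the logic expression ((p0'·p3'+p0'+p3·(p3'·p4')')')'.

p0'+p3

((p0'·p3'+p0'+p3·(p3'·p4')')')'
= ((p0'+p3·(p3'·p4')')')'
= ((p0'+p3·(p3+p4))')'
= p0'+p3·(p3+p4)
= p0'+p3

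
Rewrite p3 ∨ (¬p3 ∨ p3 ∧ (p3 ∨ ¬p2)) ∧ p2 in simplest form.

p3 ∨ p2

p3 ∨ (¬p3 ∨ p3 ∧ (p3 ∨ ¬p2)) ∧ p2
= p3 ∨ (¬p3 ∨ p3) ∧ p2   (absorption)
= p3 ∨ p2   (complement / identity)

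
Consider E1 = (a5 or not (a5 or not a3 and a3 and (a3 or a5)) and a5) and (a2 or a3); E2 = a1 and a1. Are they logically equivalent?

No

E1: (a5 or not (a5 or not a3 and a3 and (a3 or a5)) and a5) and (a2 or a3)
    = (a5 or not (a5 or not a3 and a3) and a5) and (a2 or a3)   [absorption]
    = (a5 or not a5 and a5) and (a2 or a3)   [complement / identity]
    = a5 and (a2 or a3)   [complement / identity]
E2: a1 and a1
    = a1   [idempotence]
These differ: at a1=1, a2=0, a3=0, a5=0, E1 = 0 but E2 = 1.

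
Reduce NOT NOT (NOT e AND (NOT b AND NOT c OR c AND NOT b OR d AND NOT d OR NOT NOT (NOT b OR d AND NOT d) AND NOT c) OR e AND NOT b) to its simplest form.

NOT NOT (NOT e AND (NOT b AND NOT c OR c AND NOT b OR d AND NOT d OR NOT NOT (NOT b OR d AND NOT d) AND NOT c) OR e AND NOT b)
= NOT NOT (NOT e AND (NOT b OR d AND NOT d OR NOT NOT (NOT b OR d AND NOT d) AND NOT c) OR e AND NOT b)   (distribution)
= NOT NOT (NOT e AND (NOT b OR d AND NOT d OR (NOT b OR d AND NOT d) AND NOT c) OR e AND NOT b)   (double negation)
= NOT NOT (NOT e AND (NOT b OR d AND NOT d) OR e AND NOT b)   (absorption)
= NOT NOT (NOT e AND NOT b OR e AND NOT b)   (complement / identity)
= NOT NOT NOT b   (distribution)
= NOT b   (double negation)

NOT b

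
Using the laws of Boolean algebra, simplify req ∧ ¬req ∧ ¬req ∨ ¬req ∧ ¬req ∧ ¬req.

¬req

req ∧ ¬req ∧ ¬req ∨ ¬req ∧ ¬req ∧ ¬req
= ¬req ∧ ¬req   (distribution)
= ¬req   (idempotence)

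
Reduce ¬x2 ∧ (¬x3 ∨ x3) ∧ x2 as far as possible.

False

¬x2 ∧ (¬x3 ∨ x3) ∧ x2
= ¬x2 ∧ x2   [complement / identity]
= False   [complement]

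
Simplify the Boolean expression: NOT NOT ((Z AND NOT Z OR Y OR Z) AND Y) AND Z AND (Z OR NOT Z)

NOT NOT ((Z AND NOT Z OR Y OR Z) AND Y) AND Z AND (Z OR NOT Z)
= NOT NOT ((Y OR Z) AND Y) AND Z AND (Z OR NOT Z)
= NOT NOT ((Y OR Z) AND Y) AND Z
= (Y OR Z) AND Y AND Z
= Y AND Z

Y AND Z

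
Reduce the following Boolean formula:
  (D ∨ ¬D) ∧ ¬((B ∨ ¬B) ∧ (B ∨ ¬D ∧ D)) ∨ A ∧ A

(D ∨ ¬D) ∧ ¬((B ∨ ¬B) ∧ (B ∨ ¬D ∧ D)) ∨ A ∧ A
= (D ∨ ¬D) ∧ ¬((B ∨ ¬B) ∧ B) ∨ A ∧ A
= ¬((B ∨ ¬B) ∧ B) ∨ A ∧ A
= ¬B ∨ A ∧ A
= ¬B ∨ A

¬B ∨ A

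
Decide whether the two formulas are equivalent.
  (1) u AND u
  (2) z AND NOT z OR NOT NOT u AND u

E1: u AND u
    = u
E2: z AND NOT z OR NOT NOT u AND u
    = z AND NOT z OR u AND u
    = u AND u
    = u
Both reduce to u, so they are equivalent.

Yes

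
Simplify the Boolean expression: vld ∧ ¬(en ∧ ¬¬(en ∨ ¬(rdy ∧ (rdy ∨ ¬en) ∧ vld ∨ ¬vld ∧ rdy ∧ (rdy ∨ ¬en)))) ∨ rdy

vld ∧ ¬en ∨ rdy

vld ∧ ¬(en ∧ ¬¬(en ∨ ¬(rdy ∧ (rdy ∨ ¬en) ∧ vld ∨ ¬vld ∧ rdy ∧ (rdy ∨ ¬en)))) ∨ rdy
= vld ∧ ¬(en ∧ ¬¬(en ∨ ¬(rdy ∧ (rdy ∨ ¬en)))) ∨ rdy   [distribution]
= vld ∧ ¬(en ∧ ¬¬(en ∨ ¬rdy)) ∨ rdy   [absorption]
= vld ∧ ¬(en ∧ (en ∨ ¬rdy)) ∨ rdy   [double negation]
= vld ∧ ¬en ∨ rdy   [absorption]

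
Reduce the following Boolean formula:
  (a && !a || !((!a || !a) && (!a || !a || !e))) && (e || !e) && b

a && b

(a && !a || !((!a || !a) && (!a || !a || !e))) && (e || !e) && b
= (a && !a || !(!a || !a)) && (e || !e) && b   [absorption]
= (a && !a || a && a) && (e || !e) && b   [De Morgan]
= a && (e || !e) && b   [distribution]
= a && b   [complement / identity]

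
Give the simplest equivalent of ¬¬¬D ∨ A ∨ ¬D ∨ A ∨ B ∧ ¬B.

¬¬¬D ∨ A ∨ ¬D ∨ A ∨ B ∧ ¬B
= ¬D ∨ A ∨ ¬D ∨ A ∨ B ∧ ¬B   (double negation)
= ¬D ∨ A ∨ ¬D ∨ A   (complement / identity)
= ¬D ∨ A   (idempotence)

¬D ∨ A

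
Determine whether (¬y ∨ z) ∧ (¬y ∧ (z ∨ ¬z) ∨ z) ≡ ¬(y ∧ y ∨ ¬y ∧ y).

No

E1: (¬y ∨ z) ∧ (¬y ∧ (z ∨ ¬z) ∨ z)
    = (¬y ∨ z) ∧ (¬y ∨ z)
    = ¬y ∨ z
E2: ¬(y ∧ y ∨ ¬y ∧ y)
    = ¬y
These differ: at y=1, z=1, E1 = 1 but E2 = 0.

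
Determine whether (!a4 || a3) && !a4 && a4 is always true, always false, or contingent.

always false

(!a4 || a3) && !a4 && a4
= !a4 && a4
= false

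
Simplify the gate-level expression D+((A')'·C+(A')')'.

D+A'

D+((A')'·C+(A')')'
= D+((A')')'   [absorption]
= D+A'   [double negation]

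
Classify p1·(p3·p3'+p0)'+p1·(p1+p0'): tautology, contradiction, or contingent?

contingent

p1·(p3·p3'+p0)'+p1·(p1+p0')
= p1·(p3·p3'+p0)'+p1
= p1·p0'+p1
= p1
This depends on p1, so it is not a constant.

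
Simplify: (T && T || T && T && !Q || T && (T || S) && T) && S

T && S

(T && T || T && T && !Q || T && (T || S) && T) && S
= (T && T || T && T && !Q || T && T) && S   [absorption]
= (T && T || T && T) && S   [absorption]
= T && T && S   [idempotence]
= T && S   [idempotence]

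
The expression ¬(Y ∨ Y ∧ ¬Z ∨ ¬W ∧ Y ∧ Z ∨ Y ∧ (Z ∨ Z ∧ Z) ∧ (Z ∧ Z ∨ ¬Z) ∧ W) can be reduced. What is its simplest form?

¬(Y ∨ Y ∧ ¬Z ∨ ¬W ∧ Y ∧ Z ∨ Y ∧ (Z ∨ Z ∧ Z) ∧ (Z ∧ Z ∨ ¬Z) ∧ W)
= ¬(Y ∨ Y ∧ ¬Z ∨ ¬W ∧ Y ∧ Z ∨ Y ∧ (Z ∧ Z ∨ Z ∧ ¬Z) ∧ W)   [distribution]
= ¬(Y ∨ Y ∧ ¬Z ∨ ¬W ∧ Y ∧ Z ∨ Y ∧ Z ∧ W)   [distribution]
= ¬(Y ∨ Y ∧ ¬Z ∨ Y ∧ Z)   [distribution]
= ¬(Y ∨ Y)   [distribution]
= ¬Y   [idempotence]

¬Y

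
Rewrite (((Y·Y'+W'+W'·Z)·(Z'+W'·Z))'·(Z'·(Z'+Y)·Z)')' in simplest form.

W'

(((Y·Y'+W'+W'·Z)·(Z'+W'·Z))'·(Z'·(Z'+Y)·Z)')'
= (((W'+W'·Z)·(Z'+W'·Z))'·(Z'·(Z'+Y)·Z)')'
= ((W'·Z'+W'·Z)'·(Z'·(Z'+Y)·Z)')'
= ((W'·Z'+W'·Z)'·(Z'·Z)')'
= W'·Z'+W'·Z+Z'·Z
= W'+Z'·Z
= W'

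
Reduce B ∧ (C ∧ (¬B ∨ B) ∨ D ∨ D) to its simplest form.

B ∧ (C ∨ D)

B ∧ (C ∧ (¬B ∨ B) ∨ D ∨ D)
= B ∧ (C ∨ D ∨ D)
= B ∧ (C ∨ D)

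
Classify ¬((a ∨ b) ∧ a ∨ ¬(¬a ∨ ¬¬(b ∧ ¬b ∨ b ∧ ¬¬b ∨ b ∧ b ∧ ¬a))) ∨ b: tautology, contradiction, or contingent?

contingent

¬((a ∨ b) ∧ a ∨ ¬(¬a ∨ ¬¬(b ∧ ¬b ∨ b ∧ ¬¬b ∨ b ∧ b ∧ ¬a))) ∨ b
= ¬((a ∨ b) ∧ a ∨ ¬(¬a ∨ ¬¬(b ∧ ¬b ∨ b ∧ b ∨ b ∧ b ∧ ¬a))) ∨ b   — double negation
= ¬(a ∨ ¬(¬a ∨ ¬¬(b ∧ ¬b ∨ b ∧ b ∨ b ∧ b ∧ ¬a))) ∨ b   — absorption
= ¬(a ∨ ¬(¬a ∨ ¬¬(b ∧ ¬b ∨ b ∧ b))) ∨ b   — absorption
= ¬(a ∨ ¬(¬a ∨ ¬¬b)) ∨ b   — distribution
= ¬(a ∨ a ∧ ¬b) ∨ b   — De Morgan
= ¬a ∨ b   — absorption
This depends on a, b, so it is not a constant.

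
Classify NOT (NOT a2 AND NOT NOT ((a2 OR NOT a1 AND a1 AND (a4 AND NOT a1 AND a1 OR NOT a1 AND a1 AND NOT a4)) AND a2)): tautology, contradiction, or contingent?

NOT (NOT a2 AND NOT NOT ((a2 OR NOT a1 AND a1 AND (a4 AND NOT a1 AND a1 OR NOT a1 AND a1 AND NOT a4)) AND a2))
= NOT (NOT a2 AND NOT NOT ((a2 OR NOT a1 AND a1 AND NOT a1 AND a1) AND a2))   (distribution)
= NOT (NOT a2 AND NOT NOT ((a2 OR NOT a1 AND a1) AND a2))   (idempotence)
= a2 OR NOT ((a2 OR NOT a1 AND a1) AND a2)   (De Morgan)
= a2 OR NOT (a2 AND a2)   (complement / identity)
= a2 OR NOT a2   (idempotence)
= TRUE   (complement)

tautology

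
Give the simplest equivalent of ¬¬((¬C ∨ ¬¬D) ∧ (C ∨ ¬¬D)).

D

¬¬((¬C ∨ ¬¬D) ∧ (C ∨ ¬¬D))
= ¬¬(¬C ∧ C ∨ ¬¬D)   [distribution]
= ¬¬¬¬D   [complement / identity]
= ¬¬D   [double negation]
= D   [double negation]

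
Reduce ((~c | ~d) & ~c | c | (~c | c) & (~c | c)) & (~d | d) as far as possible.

1

((~c | ~d) & ~c | c | (~c | c) & (~c | c)) & (~d | d)
= ((~c | ~d) & ~c | c | ~c | c) & (~d | d)
= (~c | c | ~c | c) & (~d | d)
= (~c | c) & (~d | d)
= ~c | c
= 1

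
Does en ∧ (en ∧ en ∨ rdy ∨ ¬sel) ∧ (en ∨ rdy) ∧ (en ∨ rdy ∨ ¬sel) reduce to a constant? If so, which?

no

en ∧ (en ∧ en ∨ rdy ∨ ¬sel) ∧ (en ∨ rdy) ∧ (en ∨ rdy ∨ ¬sel)
= en ∧ (en ∧ en ∨ rdy ∨ ¬sel) ∧ (en ∨ rdy)   (absorption)
= en ∧ (en ∨ rdy ∨ ¬sel) ∧ (en ∨ rdy)   (idempotence)
= en ∧ (en ∨ rdy)   (absorption)
= en   (absorption)
This depends on en, so it is not a constant.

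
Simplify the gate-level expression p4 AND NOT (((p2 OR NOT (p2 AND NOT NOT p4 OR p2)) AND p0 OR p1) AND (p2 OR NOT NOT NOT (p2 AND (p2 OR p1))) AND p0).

p4 AND NOT p0

p4 AND NOT (((p2 OR NOT (p2 AND NOT NOT p4 OR p2)) AND p0 OR p1) AND (p2 OR NOT NOT NOT (p2 AND (p2 OR p1))) AND p0)
= p4 AND NOT (((p2 OR NOT (p2 AND NOT NOT p4 OR p2)) AND p0 OR p1) AND (p2 OR NOT (p2 AND (p2 OR p1))) AND p0)   (double negation)
= p4 AND NOT (((p2 OR NOT (p2 AND p4 OR p2)) AND p0 OR p1) AND (p2 OR NOT (p2 AND (p2 OR p1))) AND p0)   (double negation)
= p4 AND NOT (((p2 OR NOT p2) AND p0 OR p1) AND (p2 OR NOT (p2 AND (p2 OR p1))) AND p0)   (absorption)
= p4 AND NOT (((p2 OR NOT p2) AND p0 OR p1) AND (p2 OR NOT p2) AND p0)   (absorption)
= p4 AND NOT ((p2 OR NOT p2) AND p0)   (absorption)
= p4 AND NOT p0   (complement / identity)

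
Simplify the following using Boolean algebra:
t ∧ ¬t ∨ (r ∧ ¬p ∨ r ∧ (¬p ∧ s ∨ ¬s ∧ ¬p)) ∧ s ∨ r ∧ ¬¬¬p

t ∧ ¬t ∨ (r ∧ ¬p ∨ r ∧ (¬p ∧ s ∨ ¬s ∧ ¬p)) ∧ s ∨ r ∧ ¬¬¬p
= t ∧ ¬t ∨ (r ∧ ¬p ∨ r ∧ ¬p) ∧ s ∨ r ∧ ¬¬¬p   [distribution]
= t ∧ ¬t ∨ r ∧ ¬p ∧ s ∨ r ∧ ¬¬¬p   [idempotence]
= t ∧ ¬t ∨ r ∧ ¬p ∧ s ∨ r ∧ ¬p   [double negation]
= t ∧ ¬t ∨ r ∧ ¬p   [absorption]
= r ∧ ¬p   [complement / identity]

r ∧ ¬p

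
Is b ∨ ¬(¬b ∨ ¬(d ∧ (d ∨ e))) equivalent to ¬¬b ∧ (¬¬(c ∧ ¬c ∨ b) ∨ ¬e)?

E1: b ∨ ¬(¬b ∨ ¬(d ∧ (d ∨ e)))
    = b ∨ ¬(¬b ∨ ¬d)   (absorption)
    = b ∨ b ∧ d   (De Morgan)
    = b   (absorption)
E2: ¬¬b ∧ (¬¬(c ∧ ¬c ∨ b) ∨ ¬e)
    = ¬¬b ∧ (¬¬b ∨ ¬e)   (complement / identity)
    = ¬¬b   (absorption)
    = b   (double negation)
Both reduce to b, so they are equivalent.

Yes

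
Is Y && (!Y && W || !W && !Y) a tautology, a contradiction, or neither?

contradiction

Y && (!Y && W || !W && !Y)
= Y && !Y   (distribution)
= false   (complement)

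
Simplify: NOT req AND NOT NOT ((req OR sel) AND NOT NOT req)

FALSE

NOT req AND NOT NOT ((req OR sel) AND NOT NOT req)
= NOT req AND NOT NOT ((req OR sel) AND req)   — double negation
= NOT req AND (req OR sel) AND req   — double negation
= NOT req AND req   — absorption
= FALSE   — complement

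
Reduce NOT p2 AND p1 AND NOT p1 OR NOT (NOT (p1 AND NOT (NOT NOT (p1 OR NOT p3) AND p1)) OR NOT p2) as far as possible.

FALSE

NOT p2 AND p1 AND NOT p1 OR NOT (NOT (p1 AND NOT (NOT NOT (p1 OR NOT p3) AND p1)) OR NOT p2)
= NOT p2 AND p1 AND NOT p1 OR NOT (NOT (p1 AND NOT ((p1 OR NOT p3) AND p1)) OR NOT p2)   (double negation)
= NOT p2 AND p1 AND NOT p1 OR NOT (NOT (p1 AND NOT p1) OR NOT p2)   (absorption)
= NOT p2 AND p1 AND NOT p1 OR p1 AND NOT p1 AND p2   (De Morgan)
= p1 AND NOT p1   (distribution)
= FALSE   (complement)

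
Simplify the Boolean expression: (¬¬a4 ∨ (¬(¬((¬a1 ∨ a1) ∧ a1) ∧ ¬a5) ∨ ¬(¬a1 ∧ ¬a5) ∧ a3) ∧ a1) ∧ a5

(¬¬a4 ∨ (¬(¬((¬a1 ∨ a1) ∧ a1) ∧ ¬a5) ∨ ¬(¬a1 ∧ ¬a5) ∧ a3) ∧ a1) ∧ a5
= (¬¬a4 ∨ (¬(¬a1 ∧ ¬a5) ∨ ¬(¬a1 ∧ ¬a5) ∧ a3) ∧ a1) ∧ a5   — complement / identity
= (¬¬a4 ∨ ¬(¬a1 ∧ ¬a5) ∧ a1) ∧ a5   — absorption
= (¬¬a4 ∨ (a1 ∨ a5) ∧ a1) ∧ a5   — De Morgan
= (¬¬a4 ∨ a1) ∧ a5   — absorption
= (a4 ∨ a1) ∧ a5   — double negation

(a4 ∨ a1) ∧ a5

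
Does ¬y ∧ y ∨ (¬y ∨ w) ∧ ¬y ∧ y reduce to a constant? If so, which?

¬y ∧ y ∨ (¬y ∨ w) ∧ ¬y ∧ y
= ¬y ∧ y ∨ ¬y ∧ y   (absorption)
= ¬y ∧ y   (complement / identity)
= False   (complement)

yes, False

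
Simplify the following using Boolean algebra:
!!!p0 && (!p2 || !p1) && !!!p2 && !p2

!!!p0 && (!p2 || !p1) && !!!p2 && !p2
= !!!p0 && (!p2 || !p1) && !p2 && !p2
= !!!p0 && !p2 && !p2
= !!!p0 && !p2
= !p0 && !p2

!p0 && !p2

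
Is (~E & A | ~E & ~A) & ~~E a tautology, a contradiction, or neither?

(~E & A | ~E & ~A) & ~~E
= ~E & ~~E
= ~E & E
= 0

contradiction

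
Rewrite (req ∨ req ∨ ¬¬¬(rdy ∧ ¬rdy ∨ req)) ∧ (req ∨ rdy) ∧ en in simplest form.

(req ∨ req ∨ ¬¬¬(rdy ∧ ¬rdy ∨ req)) ∧ (req ∨ rdy) ∧ en
= (req ∨ req ∨ ¬¬¬req) ∧ (req ∨ rdy) ∧ en   — complement / identity
= (req ∨ req ∨ ¬req) ∧ (req ∨ rdy) ∧ en   — double negation
= (req ∨ (req ∨ ¬req) ∧ rdy) ∧ en   — distribution
= (req ∨ rdy) ∧ en   — complement / identity

(req ∨ rdy) ∧ en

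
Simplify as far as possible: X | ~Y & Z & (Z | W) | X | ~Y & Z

X | ~Y & Z

X | ~Y & Z & (Z | W) | X | ~Y & Z
= X | ~Y & Z | X | ~Y & Z
= X | ~Y & Z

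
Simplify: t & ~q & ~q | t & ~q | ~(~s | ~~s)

t & ~q & ~q | t & ~q | ~(~s | ~~s)
= (t & ~q | t) & ~q | ~(~s | ~~s)   [distribution]
= (t & ~q | t) & ~q | s & ~s   [De Morgan]
= t & ~q | s & ~s   [absorption]
= t & ~q   [complement / identity]

t & ~q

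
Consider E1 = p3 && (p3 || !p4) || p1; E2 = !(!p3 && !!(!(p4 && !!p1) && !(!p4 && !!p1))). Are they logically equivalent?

E1: p3 && (p3 || !p4) || p1
    = p3 || p1
E2: !(!p3 && !!(!(p4 && !!p1) && !(!p4 && !!p1)))
    = !(!p3 && !(p4 && !!p1 || !p4 && !!p1))
    = !(!p3 && !!!p1)
    = !(!p3 && !p1)
    = p3 || p1
Both reduce to p3 || p1, so they are equivalent.

Yes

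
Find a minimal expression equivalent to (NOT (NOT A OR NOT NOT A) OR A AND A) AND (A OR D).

A

(NOT (NOT A OR NOT NOT A) OR A AND A) AND (A OR D)
= (A AND NOT A OR A AND A) AND (A OR D)
= A AND (A OR D)
= A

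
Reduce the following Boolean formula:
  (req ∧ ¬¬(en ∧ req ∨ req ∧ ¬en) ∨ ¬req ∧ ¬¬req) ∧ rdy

req ∧ rdy

(req ∧ ¬¬(en ∧ req ∨ req ∧ ¬en) ∨ ¬req ∧ ¬¬req) ∧ rdy
= (req ∧ ¬¬req ∨ ¬req ∧ ¬¬req) ∧ rdy   (distribution)
= ¬¬req ∧ rdy   (distribution)
= req ∧ rdy   (double negation)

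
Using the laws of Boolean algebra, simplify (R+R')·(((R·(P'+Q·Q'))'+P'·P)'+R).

(R+R')·(((R·(P'+Q·Q'))'+P'·P)'+R)
= (R+R')·(((R·P')'+P'·P)'+R)   — complement / identity
= (R+R')·(((R·P')')'+R)   — complement / identity
= (R+R')·(R·P'+R)   — double negation
= (R+R')·R   — absorption
= R   — complement / identity

R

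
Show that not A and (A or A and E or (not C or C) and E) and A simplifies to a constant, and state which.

False

not A and (A or A and E or (not C or C) and E) and A
= not A and (A or (not C or C) and E) and A   [absorption]
= not A and (A or E) and A   [complement / identity]
= not A and A   [absorption]
= False   [complement]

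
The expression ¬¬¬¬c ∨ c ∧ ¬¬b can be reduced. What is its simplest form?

c

¬¬¬¬c ∨ c ∧ ¬¬b
= ¬¬¬¬c ∨ c ∧ b
= ¬¬c ∨ c ∧ b
= c ∨ c ∧ b
= c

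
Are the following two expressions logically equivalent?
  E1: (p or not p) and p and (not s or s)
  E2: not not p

Yes

E1: (p or not p) and p and (not s or s)
    = p and (not s or s)   [complement / identity]
    = p   [complement / identity]
E2: not not p
    = p   [double negation]
Both reduce to p, so they are equivalent.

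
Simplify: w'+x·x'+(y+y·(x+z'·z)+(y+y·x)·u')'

w'+y'

w'+x·x'+(y+y·(x+z'·z)+(y+y·x)·u')'
= w'+(y+y·(x+z'·z)+(y+y·x)·u')'
= w'+(y+y·x+(y+y·x)·u')'
= w'+(y+y·x)'
= w'+y'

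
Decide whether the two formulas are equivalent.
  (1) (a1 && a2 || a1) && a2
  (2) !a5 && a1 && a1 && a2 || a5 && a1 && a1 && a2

Yes

E1: (a1 && a2 || a1) && a2
    = a1 && a2   — absorption
E2: !a5 && a1 && a1 && a2 || a5 && a1 && a1 && a2
    = a1 && a1 && a2   — distribution
    = a1 && a2   — idempotence
Both reduce to a1 && a2, so they are equivalent.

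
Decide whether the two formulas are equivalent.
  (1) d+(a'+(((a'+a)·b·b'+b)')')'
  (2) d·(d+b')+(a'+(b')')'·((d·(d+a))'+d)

Yes

E1: d+(a'+(((a'+a)·b·b'+b)')')'
    = d+(a'+((b·b'+b)')')'
    = d+a·(b·b'+b)'
    = d+a·b'
E2: d·(d+b')+(a'+(b')')'·((d·(d+a))'+d)
    = d·(d+b')+(a'+(b')')'·(d'+d)
    = d·(d+b')+a·b'·(d'+d)
    = d+a·b'·(d'+d)
    = d+a·b'
Both reduce to d+a·b', so they are equivalent.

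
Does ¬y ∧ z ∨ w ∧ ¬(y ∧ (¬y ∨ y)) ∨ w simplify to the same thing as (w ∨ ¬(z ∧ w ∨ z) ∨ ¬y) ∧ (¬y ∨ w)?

No

E1: ¬y ∧ z ∨ w ∧ ¬(y ∧ (¬y ∨ y)) ∨ w
    = ¬y ∧ z ∨ w ∧ ¬y ∨ w   [complement / identity]
    = ¬y ∧ z ∨ w   [absorption]
E2: (w ∨ ¬(z ∧ w ∨ z) ∨ ¬y) ∧ (¬y ∨ w)
    = (w ∨ ¬z ∨ ¬y) ∧ (¬y ∨ w)   [absorption]
    = (w ∨ ¬z) ∧ w ∨ ¬y   [distribution]
    = w ∨ ¬y   [absorption]
These differ: at w=0, y=0, z=0, E1 = 0 but E2 = 1.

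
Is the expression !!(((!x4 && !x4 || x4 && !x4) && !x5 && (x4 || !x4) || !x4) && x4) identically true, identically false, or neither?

identically false

!!(((!x4 && !x4 || x4 && !x4) && !x5 && (x4 || !x4) || !x4) && x4)
= !!(((!x4 && !x4 || x4 && !x4) && !x5 || !x4) && x4)   (complement / identity)
= !!((!x4 && !x5 || !x4) && x4)   (distribution)
= (!x4 && !x5 || !x4) && x4   (double negation)
= !x4 && x4   (absorption)
= false   (complement)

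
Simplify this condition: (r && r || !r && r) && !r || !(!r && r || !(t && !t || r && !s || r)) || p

r || p

(r && r || !r && r) && !r || !(!r && r || !(t && !t || r && !s || r)) || p
= (r && r || !r && r) && !r || !(!r && r || !(r && !s || r)) || p   [complement / identity]
= (r && r || !r && r) && !r || !(!r && r || !r) || p   [absorption]
= r && !r || !(!r && r || !r) || p   [distribution]
= r && !r || !!r || p   [complement / identity]
= r && !r || r || p   [double negation]
= r || p   [complement / identity]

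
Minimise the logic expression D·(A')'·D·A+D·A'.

D·(A')'·D·A+D·A'
= D·A·D·A+D·A'   (double negation)
= D·A+D·A'   (idempotence)
= D   (distribution)

D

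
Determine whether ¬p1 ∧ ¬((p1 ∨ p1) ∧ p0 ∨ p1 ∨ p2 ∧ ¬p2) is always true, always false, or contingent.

¬p1 ∧ ¬((p1 ∨ p1) ∧ p0 ∨ p1 ∨ p2 ∧ ¬p2)
= ¬p1 ∧ ¬((p1 ∨ p1) ∧ p0 ∨ p1)   [complement / identity]
= ¬p1 ∧ ¬(p1 ∧ p0 ∨ p1)   [idempotence]
= ¬p1 ∧ ¬p1   [absorption]
= ¬p1   [idempotence]
This depends on p1, so it is not a constant.

contingent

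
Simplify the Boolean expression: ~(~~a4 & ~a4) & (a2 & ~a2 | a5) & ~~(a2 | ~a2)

a5

~(~~a4 & ~a4) & (a2 & ~a2 | a5) & ~~(a2 | ~a2)
= ~(~~a4 & ~a4) & (a2 & ~a2 | a5) & (a2 | ~a2)   [double negation]
= ~(~~a4 & ~a4) & (a2 & ~a2 | a5)   [complement / identity]
= ~(~~a4 & ~a4) & a5   [complement / identity]
= (~a4 | a4) & a5   [De Morgan]
= a5   [complement / identity]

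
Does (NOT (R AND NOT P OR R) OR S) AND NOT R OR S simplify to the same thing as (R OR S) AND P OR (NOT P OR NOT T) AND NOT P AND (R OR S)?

No

E1: (NOT (R AND NOT P OR R) OR S) AND NOT R OR S
    = (NOT R OR S) AND NOT R OR S   — absorption
    = NOT R OR S   — absorption
E2: (R OR S) AND P OR (NOT P OR NOT T) AND NOT P AND (R OR S)
    = (R OR S) AND P OR NOT P AND (R OR S)   — absorption
    = R OR S   — distribution
These differ: at P=1, R=0, S=0, T=1, E1 = 1 but E2 = 0.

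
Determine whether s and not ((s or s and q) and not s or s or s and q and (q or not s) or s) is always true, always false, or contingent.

always false

s and not ((s or s and q) and not s or s or s and q and (q or not s) or s)
= s and not ((s or s and q) and not s or s or s and q or s)   (absorption)
= s and not (s or s and q or s)   (absorption)
= s and not (s or s)   (absorption)
= s and not s   (idempotence)
= False   (complement)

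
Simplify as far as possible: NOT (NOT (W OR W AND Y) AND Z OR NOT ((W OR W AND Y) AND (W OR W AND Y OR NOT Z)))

W

NOT (NOT (W OR W AND Y) AND Z OR NOT ((W OR W AND Y) AND (W OR W AND Y OR NOT Z)))
= NOT (NOT (W OR W AND Y) AND Z OR NOT (W OR W AND Y))   (absorption)
= NOT NOT (W OR W AND Y)   (absorption)
= NOT NOT W   (absorption)
= W   (double negation)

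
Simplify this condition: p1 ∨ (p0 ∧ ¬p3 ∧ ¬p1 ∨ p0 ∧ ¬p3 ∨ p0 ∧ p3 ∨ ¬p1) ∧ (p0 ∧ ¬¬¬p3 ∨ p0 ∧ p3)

p1 ∨ (p0 ∧ ¬p3 ∧ ¬p1 ∨ p0 ∧ ¬p3 ∨ p0 ∧ p3 ∨ ¬p1) ∧ (p0 ∧ ¬¬¬p3 ∨ p0 ∧ p3)
= p1 ∨ (p0 ∧ ¬p3 ∨ p0 ∧ p3 ∨ ¬p1) ∧ (p0 ∧ ¬¬¬p3 ∨ p0 ∧ p3)
= p1 ∨ (p0 ∧ ¬p3 ∨ p0 ∧ p3 ∨ ¬p1) ∧ (p0 ∧ ¬p3 ∨ p0 ∧ p3)
= p1 ∨ p0 ∧ ¬p3 ∨ p0 ∧ p3
= p1 ∨ p0

p1 ∨ p0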